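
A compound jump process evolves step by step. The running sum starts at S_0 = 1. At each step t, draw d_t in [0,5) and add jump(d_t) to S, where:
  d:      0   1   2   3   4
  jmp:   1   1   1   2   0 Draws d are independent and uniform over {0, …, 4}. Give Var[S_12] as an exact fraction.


Outcome values over d=0..4: [1, 1, 1, 2, 0]
Σy = 5, Σy² = 7, M = 5
μ = 5/5 = 1,  σ² = 7/5 − (1)² = 2/5
Independent increments: Var[S_12] = 12·σ² = 12·(2/5) = 24/5

24/5


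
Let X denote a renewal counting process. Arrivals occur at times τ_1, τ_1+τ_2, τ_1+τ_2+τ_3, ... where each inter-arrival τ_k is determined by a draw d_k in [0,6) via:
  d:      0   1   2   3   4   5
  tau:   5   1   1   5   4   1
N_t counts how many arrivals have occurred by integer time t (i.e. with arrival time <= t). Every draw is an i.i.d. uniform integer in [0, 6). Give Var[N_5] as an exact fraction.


Inter-arrival values over d=0..5: [5, 1, 1, 5, 4, 1]
Each d has probability 1/6, so the pmf of τ is: f(1) = 1/2, f(4) = 1/6, f(5) = 1/3
Let p_n(j) = P(N_n = j), with p_0 = [1]. Condition on τ_1: p_n(0) = P(τ > n), and for j >= 1, p_n(j) = Σ_{k<=n} f(k)·p_{n−k}(j−1)
p_1 = [1/2, 1/2]  (j = 0..1)
p_2 = [1/2, 1/4, 1/4]  (j = 0..2)
p_3 = [1/2, 1/4, 1/8, 1/8]  (j = 0..3)
p_4 = [1/3, 5/12, 1/8, 1/16, 1/16]  (j = 0..4)
p_5 = [0, 7/12, 7/24, 1/16, 1/32, 1/32]  (j = 0..5)
E[N_5] = Σ j·p_5(j) = 157/96;  E[N_5²] = Σ j²·p_5(j) = 115/32
Var[N_5] = 115/32 − (157/96)² = 8471/9216

8471/9216


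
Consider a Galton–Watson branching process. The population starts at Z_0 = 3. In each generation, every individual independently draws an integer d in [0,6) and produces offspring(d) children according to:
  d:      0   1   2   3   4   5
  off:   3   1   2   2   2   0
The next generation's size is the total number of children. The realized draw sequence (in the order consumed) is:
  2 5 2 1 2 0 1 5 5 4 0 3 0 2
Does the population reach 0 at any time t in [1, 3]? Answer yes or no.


gen 0: Z_0=3, draws=[2, 5, 2], offspring=[2, 0, 2], Z_1=4
gen 1: Z_1=4, draws=[1, 2, 0, 1], offspring=[1, 2, 3, 1], Z_2=7
gen 2: Z_2=7, draws=[5, 5, 4, 0, 3, 0, 2], offspring=[0, 0, 2, 3, 2, 3, 2], Z_3=12

no


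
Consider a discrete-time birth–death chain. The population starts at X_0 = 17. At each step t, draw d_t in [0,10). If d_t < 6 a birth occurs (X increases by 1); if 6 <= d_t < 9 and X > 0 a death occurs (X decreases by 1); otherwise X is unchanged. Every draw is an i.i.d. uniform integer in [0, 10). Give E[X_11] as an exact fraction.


X can drop by at most 1 per step and X_0 = 17 > T = 11, so X_t >= 17 − t >= 6 > 0 for every t <= 11: the floor at 0 (the 'and X > 0' condition) never binds. Hence X_11 = X_0 + Σ_{t<11} Y_t with i.i.d. increments Y_t = y(d_t) ∈ {+1, −1, 0}.
Outcome values over d=0..9: [1, 1, 1, 1, 1, 1, -1, -1, -1, 0]
Σy = 3, Σy² = 9, M = 10
μ = 3/10 = 3/10,  σ² = 9/10 − (3/10)² = 81/100
E[X_11] = 17 + 11·(3/10) = 203/10

203/10


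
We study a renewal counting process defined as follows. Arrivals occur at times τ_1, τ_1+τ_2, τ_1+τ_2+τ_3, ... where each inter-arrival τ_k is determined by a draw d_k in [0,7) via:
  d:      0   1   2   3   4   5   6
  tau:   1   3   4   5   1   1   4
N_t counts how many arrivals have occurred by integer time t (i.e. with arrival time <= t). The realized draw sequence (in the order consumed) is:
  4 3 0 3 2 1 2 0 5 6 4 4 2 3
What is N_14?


4

draw d_1=4: τ_1=1, arrival time A_1=1
draw d_2=3: τ_2=5, arrival time A_2=6
draw d_3=0: τ_3=1, arrival time A_3=7
draw d_4=3: τ_4=5, arrival time A_4=12
draw d_5=2: τ_5=4, arrival time A_5=16
draw d_6=1: τ_6=3, arrival time A_6=19
draw d_7=2: τ_7=4, arrival time A_7=23
draw d_8=0: τ_8=1, arrival time A_8=24
draw d_9=5: τ_9=1, arrival time A_9=25
draw d_10=6: τ_10=4, arrival time A_10=29
draw d_11=4: τ_11=1, arrival time A_11=30
draw d_12=4: τ_12=1, arrival time A_12=31
draw d_13=2: τ_13=4, arrival time A_13=35
draw d_14=3: τ_14=5, arrival time A_14=40
N_t over t=0..14: 0:0 1:1 2:1 3:1 4:1 5:1 6:2 7:3 8:3 9:3 10:3 11:3 12:4 13:4 14:4


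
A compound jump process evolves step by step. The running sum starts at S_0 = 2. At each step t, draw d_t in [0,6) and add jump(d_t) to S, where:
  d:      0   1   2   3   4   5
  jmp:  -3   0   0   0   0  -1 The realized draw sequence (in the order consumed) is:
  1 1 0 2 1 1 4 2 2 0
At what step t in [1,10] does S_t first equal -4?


10

t=0: S=2, d=1, jump=0, S_1=2
t=1: S=2, d=1, jump=0, S_2=2
t=2: S=2, d=0, jump=-3, S_3=-1
t=3: S=-1, d=2, jump=0, S_4=-1
t=4: S=-1, d=1, jump=0, S_5=-1
t=5: S=-1, d=1, jump=0, S_6=-1
t=6: S=-1, d=4, jump=0, S_7=-1
t=7: S=-1, d=2, jump=0, S_8=-1
t=8: S=-1, d=2, jump=0, S_9=-1
t=9: S=-1, d=0, jump=-3, S_10=-4


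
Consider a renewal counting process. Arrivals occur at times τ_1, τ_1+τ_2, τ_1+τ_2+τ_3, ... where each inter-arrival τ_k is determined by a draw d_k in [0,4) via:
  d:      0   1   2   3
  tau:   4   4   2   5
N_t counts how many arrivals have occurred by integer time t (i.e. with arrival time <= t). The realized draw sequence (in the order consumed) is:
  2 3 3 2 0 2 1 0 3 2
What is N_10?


draw d_1=2: τ_1=2, arrival time A_1=2
draw d_2=3: τ_2=5, arrival time A_2=7
draw d_3=3: τ_3=5, arrival time A_3=12
draw d_4=2: τ_4=2, arrival time A_4=14
draw d_5=0: τ_5=4, arrival time A_5=18
draw d_6=2: τ_6=2, arrival time A_6=20
draw d_7=1: τ_7=4, arrival time A_7=24
draw d_8=0: τ_8=4, arrival time A_8=28
draw d_9=3: τ_9=5, arrival time A_9=33
draw d_10=2: τ_10=2, arrival time A_10=35
N_t over t=0..10: 0:0 1:0 2:1 3:1 4:1 5:1 6:1 7:2 8:2 9:2 10:2

2


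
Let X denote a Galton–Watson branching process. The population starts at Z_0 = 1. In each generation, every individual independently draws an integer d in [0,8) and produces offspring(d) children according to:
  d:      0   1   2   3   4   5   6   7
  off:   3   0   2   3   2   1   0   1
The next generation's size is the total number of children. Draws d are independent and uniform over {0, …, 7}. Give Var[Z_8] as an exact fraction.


68945175/65536

Outcome values over d=0..7: [3, 0, 2, 3, 2, 1, 0, 1]
Σy = 12, Σy² = 28, M = 8
μ = 12/8 = 3/2,  σ² = 28/8 − (3/2)² = 5/4
V_0 = 0, E_0 = 1
V_1 = 5/4·E_0 + (3/2)²·V_0 = 5/4;  E_1 = 3/2
V_2 = 5/4·E_1 + (3/2)²·V_1 = 75/16;  E_2 = 9/4
V_3 = 5/4·E_2 + (3/2)²·V_2 = 855/64;  E_3 = 27/8
V_4 = 5/4·E_3 + (3/2)²·V_3 = 8775/256;  E_4 = 81/16
V_5 = 5/4·E_4 + (3/2)²·V_4 = 85455/1024;  E_5 = 243/32
V_6 = 5/4·E_5 + (3/2)²·V_5 = 807975/4096;  E_6 = 729/64
V_7 = 5/4·E_6 + (3/2)²·V_6 = 7505055/16384;  E_7 = 2187/128
V_8 = 5/4·E_7 + (3/2)²·V_7 = 68945175/65536;  E_8 = 6561/256


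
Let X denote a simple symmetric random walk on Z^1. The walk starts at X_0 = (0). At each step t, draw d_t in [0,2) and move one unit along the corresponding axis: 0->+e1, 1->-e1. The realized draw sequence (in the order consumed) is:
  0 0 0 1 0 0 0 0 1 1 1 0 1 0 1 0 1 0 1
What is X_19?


t=0: X=(0), d=0 → +e1, X_1=(1)
t=1: X=(1), d=0 → +e1, X_2=(2)
t=2: X=(2), d=0 → +e1, X_3=(3)
t=3: X=(3), d=1 → -e1, X_4=(2)
t=4: X=(2), d=0 → +e1, X_5=(3)
t=5: X=(3), d=0 → +e1, X_6=(4)
t=6: X=(4), d=0 → +e1, X_7=(5)
t=7: X=(5), d=0 → +e1, X_8=(6)
t=8: X=(6), d=1 → -e1, X_9=(5)
t=9: X=(5), d=1 → -e1, X_10=(4)
t=10: X=(4), d=1 → -e1, X_11=(3)
t=11: X=(3), d=0 → +e1, X_12=(4)
t=12: X=(4), d=1 → -e1, X_13=(3)
t=13: X=(3), d=0 → +e1, X_14=(4)
t=14: X=(4), d=1 → -e1, X_15=(3)
t=15: X=(3), d=0 → +e1, X_16=(4)
t=16: X=(4), d=1 → -e1, X_17=(3)
t=17: X=(3), d=0 → +e1, X_18=(4)
t=18: X=(4), d=1 → -e1, X_19=(3)

(3)


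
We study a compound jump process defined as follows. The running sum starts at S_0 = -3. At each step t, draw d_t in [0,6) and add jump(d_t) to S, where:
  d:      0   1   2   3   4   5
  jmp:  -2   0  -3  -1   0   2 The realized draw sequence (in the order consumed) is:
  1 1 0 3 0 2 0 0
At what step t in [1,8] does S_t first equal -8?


5

t=0: S=-3, d=1, jump=0, S_1=-3
t=1: S=-3, d=1, jump=0, S_2=-3
t=2: S=-3, d=0, jump=-2, S_3=-5
t=3: S=-5, d=3, jump=-1, S_4=-6
t=4: S=-6, d=0, jump=-2, S_5=-8
t=5: S=-8, d=2, jump=-3, S_6=-11
t=6: S=-11, d=0, jump=-2, S_7=-13
t=7: S=-13, d=0, jump=-2, S_8=-15


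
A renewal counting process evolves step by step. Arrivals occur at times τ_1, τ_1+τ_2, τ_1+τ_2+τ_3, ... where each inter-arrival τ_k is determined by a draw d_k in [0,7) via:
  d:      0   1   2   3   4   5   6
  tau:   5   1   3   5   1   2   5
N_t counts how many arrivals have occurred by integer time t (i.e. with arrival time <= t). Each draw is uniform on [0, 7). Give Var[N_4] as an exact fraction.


Inter-arrival values over d=0..6: [5, 1, 3, 5, 1, 2, 5]
Each d has probability 1/7, so the pmf of τ is: f(1) = 2/7, f(2) = 1/7, f(3) = 1/7, f(5) = 3/7
Let p_n(j) = P(N_n = j), with p_0 = [1]. Condition on τ_1: p_n(0) = P(τ > n), and for j >= 1, p_n(j) = Σ_{k<=n} f(k)·p_{n−k}(j−1)
p_1 = [5/7, 2/7]  (j = 0..1)
p_2 = [4/7, 17/49, 4/49]  (j = 0..2)
p_3 = [3/7, 20/49, 48/343, 8/343]  (j = 0..3)
p_4 = [3/7, 15/49, 71/343, 124/2401, 16/2401]  (j = 0..4)
E[N_4] = Σ j·p_4(j) = 2165/2401;  E[N_4²] = Σ j²·p_4(j) = 585/343
Var[N_4] = 585/343 − (2165/2401)² = 5144870/5764801

5144870/5764801


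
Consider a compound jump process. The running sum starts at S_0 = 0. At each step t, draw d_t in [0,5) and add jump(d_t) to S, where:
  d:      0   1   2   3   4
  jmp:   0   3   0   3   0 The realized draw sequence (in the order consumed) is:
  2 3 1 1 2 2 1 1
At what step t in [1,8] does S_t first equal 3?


2

t=0: S=0, d=2, jump=0, S_1=0
t=1: S=0, d=3, jump=3, S_2=3
t=2: S=3, d=1, jump=3, S_3=6
t=3: S=6, d=1, jump=3, S_4=9
t=4: S=9, d=2, jump=0, S_5=9
t=5: S=9, d=2, jump=0, S_6=9
t=6: S=9, d=1, jump=3, S_7=12
t=7: S=12, d=1, jump=3, S_8=15


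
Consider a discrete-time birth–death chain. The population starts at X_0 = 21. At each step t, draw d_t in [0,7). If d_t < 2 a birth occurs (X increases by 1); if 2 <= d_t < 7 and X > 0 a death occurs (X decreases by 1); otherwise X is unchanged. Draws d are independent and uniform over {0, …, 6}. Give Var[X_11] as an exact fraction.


440/49

X can drop by at most 1 per step and X_0 = 21 > T = 11, so X_t >= 21 − t >= 10 > 0 for every t <= 11: the floor at 0 (the 'and X > 0' condition) never binds. Hence X_11 = X_0 + Σ_{t<11} Y_t with i.i.d. increments Y_t = y(d_t) ∈ {+1, −1, 0}.
Outcome values over d=0..6: [1, 1, -1, -1, -1, -1, -1]
Σy = -3, Σy² = 7, M = 7
μ = -3/7 = -3/7,  σ² = 7/7 − (-3/7)² = 40/49
Independent increments: Var[X_11] = 11·σ² = 11·(40/49) = 440/49


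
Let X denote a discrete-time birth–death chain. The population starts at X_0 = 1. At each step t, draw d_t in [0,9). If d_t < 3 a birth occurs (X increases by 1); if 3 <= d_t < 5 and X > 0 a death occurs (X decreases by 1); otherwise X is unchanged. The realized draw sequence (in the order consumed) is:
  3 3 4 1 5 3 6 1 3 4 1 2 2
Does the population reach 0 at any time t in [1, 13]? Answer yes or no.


yes

t=0: X=1, d=3 → death, X_1=0
t=1: X=0, d=3 → hold, X_2=0
t=2: X=0, d=4 → hold, X_3=0
t=3: X=0, d=1 → birth, X_4=1
t=4: X=1, d=5 → hold, X_5=1
t=5: X=1, d=3 → death, X_6=0
t=6: X=0, d=6 → hold, X_7=0
t=7: X=0, d=1 → birth, X_8=1
t=8: X=1, d=3 → death, X_9=0
t=9: X=0, d=4 → hold, X_10=0
t=10: X=0, d=1 → birth, X_11=1
t=11: X=1, d=2 → birth, X_12=2
t=12: X=2, d=2 → birth, X_13=3


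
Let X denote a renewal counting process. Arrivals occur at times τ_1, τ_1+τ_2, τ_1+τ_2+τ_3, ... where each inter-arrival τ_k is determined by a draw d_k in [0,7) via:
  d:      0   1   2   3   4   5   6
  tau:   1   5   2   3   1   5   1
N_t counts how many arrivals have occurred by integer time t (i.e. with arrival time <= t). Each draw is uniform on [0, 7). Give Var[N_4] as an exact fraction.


7206302/5764801

Inter-arrival values over d=0..6: [1, 5, 2, 3, 1, 5, 1]
Each d has probability 1/7, so the pmf of τ is: f(1) = 3/7, f(2) = 1/7, f(3) = 1/7, f(5) = 2/7
Let p_n(j) = P(N_n = j), with p_0 = [1]. Condition on τ_1: p_n(0) = P(τ > n), and for j >= 1, p_n(j) = Σ_{k<=n} f(k)·p_{n−k}(j−1)
p_1 = [4/7, 3/7]  (j = 0..1)
p_2 = [3/7, 19/49, 9/49]  (j = 0..2)
p_3 = [2/7, 20/49, 78/343, 27/343]  (j = 0..3)
p_4 = [2/7, 13/49, 100/343, 297/2401, 81/2401]  (j = 0..4)
E[N_4] = Σ j·p_4(j) = 3252/2401;  E[N_4²] = Σ j²·p_4(j) = 1058/343
Var[N_4] = 1058/343 − (3252/2401)² = 7206302/5764801


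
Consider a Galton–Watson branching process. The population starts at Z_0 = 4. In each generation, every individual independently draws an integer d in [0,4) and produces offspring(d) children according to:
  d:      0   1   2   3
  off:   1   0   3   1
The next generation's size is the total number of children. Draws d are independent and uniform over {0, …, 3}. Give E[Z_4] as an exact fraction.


625/64

Outcome values over d=0..3: [1, 0, 3, 1]
Σy = 5, Σy² = 11, M = 4
μ = 5/4 = 5/4,  σ² = 11/4 − (5/4)² = 19/16
E[Z_0] = 4
E[Z_1] = 5/4·E[Z_0] = 5
E[Z_2] = 5/4·E[Z_1] = 25/4
E[Z_3] = 5/4·E[Z_2] = 125/16
E[Z_4] = 5/4·E[Z_3] = 625/64


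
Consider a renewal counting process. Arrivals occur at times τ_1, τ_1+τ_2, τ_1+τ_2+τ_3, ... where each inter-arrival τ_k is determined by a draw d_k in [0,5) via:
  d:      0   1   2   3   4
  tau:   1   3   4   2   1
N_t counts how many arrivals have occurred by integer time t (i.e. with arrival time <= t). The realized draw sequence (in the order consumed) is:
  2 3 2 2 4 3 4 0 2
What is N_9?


draw d_1=2: τ_1=4, arrival time A_1=4
draw d_2=3: τ_2=2, arrival time A_2=6
draw d_3=2: τ_3=4, arrival time A_3=10
draw d_4=2: τ_4=4, arrival time A_4=14
draw d_5=4: τ_5=1, arrival time A_5=15
draw d_6=3: τ_6=2, arrival time A_6=17
draw d_7=4: τ_7=1, arrival time A_7=18
draw d_8=0: τ_8=1, arrival time A_8=19
draw d_9=2: τ_9=4, arrival time A_9=23
N_t over t=0..9: 0:0 1:0 2:0 3:0 4:1 5:1 6:2 7:2 8:2 9:2

2


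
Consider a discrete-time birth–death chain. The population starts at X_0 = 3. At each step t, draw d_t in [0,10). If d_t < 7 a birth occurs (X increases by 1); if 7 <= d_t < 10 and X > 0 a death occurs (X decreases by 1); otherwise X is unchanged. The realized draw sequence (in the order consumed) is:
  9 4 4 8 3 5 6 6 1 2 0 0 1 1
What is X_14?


t=0: X=3, d=9 → death, X_1=2
t=1: X=2, d=4 → birth, X_2=3
t=2: X=3, d=4 → birth, X_3=4
t=3: X=4, d=8 → death, X_4=3
t=4: X=3, d=3 → birth, X_5=4
t=5: X=4, d=5 → birth, X_6=5
t=6: X=5, d=6 → birth, X_7=6
t=7: X=6, d=6 → birth, X_8=7
t=8: X=7, d=1 → birth, X_9=8
t=9: X=8, d=2 → birth, X_10=9
t=10: X=9, d=0 → birth, X_11=10
t=11: X=10, d=0 → birth, X_12=11
t=12: X=11, d=1 → birth, X_13=12
t=13: X=12, d=1 → birth, X_14=13

13


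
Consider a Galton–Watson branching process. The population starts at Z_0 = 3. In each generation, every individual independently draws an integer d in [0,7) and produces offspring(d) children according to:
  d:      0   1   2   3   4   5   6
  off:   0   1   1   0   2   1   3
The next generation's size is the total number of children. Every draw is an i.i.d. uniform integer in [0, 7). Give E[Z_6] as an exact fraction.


Outcome values over d=0..6: [0, 1, 1, 0, 2, 1, 3]
Σy = 8, Σy² = 16, M = 7
μ = 8/7 = 8/7,  σ² = 16/7 − (8/7)² = 48/49
E[Z_0] = 3
E[Z_1] = 8/7·E[Z_0] = 24/7
E[Z_2] = 8/7·E[Z_1] = 192/49
E[Z_3] = 8/7·E[Z_2] = 1536/343
E[Z_4] = 8/7·E[Z_3] = 12288/2401
E[Z_5] = 8/7·E[Z_4] = 98304/16807
E[Z_6] = 8/7·E[Z_5] = 786432/117649

786432/117649


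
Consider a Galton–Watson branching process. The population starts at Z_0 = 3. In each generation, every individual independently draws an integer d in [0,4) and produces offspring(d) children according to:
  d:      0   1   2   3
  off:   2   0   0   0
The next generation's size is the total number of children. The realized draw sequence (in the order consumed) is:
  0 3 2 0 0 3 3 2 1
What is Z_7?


gen 0: Z_0=3, draws=[0, 3, 2], offspring=[2, 0, 0], Z_1=2
gen 1: Z_1=2, draws=[0, 0], offspring=[2, 2], Z_2=4
gen 2: Z_2=4, draws=[3, 3, 2, 1], offspring=[0, 0, 0, 0], Z_3=0
gen 3: Z_3=0, draws=[], offspring=[], Z_4=0
gen 4: Z_4=0, draws=[], offspring=[], Z_5=0
gen 5: Z_5=0, draws=[], offspring=[], Z_6=0
gen 6: Z_6=0, draws=[], offspring=[], Z_7=0

0


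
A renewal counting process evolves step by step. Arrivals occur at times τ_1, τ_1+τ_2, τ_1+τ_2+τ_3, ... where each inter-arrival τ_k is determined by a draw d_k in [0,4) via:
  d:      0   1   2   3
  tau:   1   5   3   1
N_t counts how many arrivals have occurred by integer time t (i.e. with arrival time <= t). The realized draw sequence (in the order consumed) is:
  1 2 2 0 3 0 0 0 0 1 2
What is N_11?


3

draw d_1=1: τ_1=5, arrival time A_1=5
draw d_2=2: τ_2=3, arrival time A_2=8
draw d_3=2: τ_3=3, arrival time A_3=11
draw d_4=0: τ_4=1, arrival time A_4=12
draw d_5=3: τ_5=1, arrival time A_5=13
draw d_6=0: τ_6=1, arrival time A_6=14
draw d_7=0: τ_7=1, arrival time A_7=15
draw d_8=0: τ_8=1, arrival time A_8=16
draw d_9=0: τ_9=1, arrival time A_9=17
draw d_10=1: τ_10=5, arrival time A_10=22
draw d_11=2: τ_11=3, arrival time A_11=25
N_t over t=0..11: 0:0 1:0 2:0 3:0 4:0 5:1 6:1 7:1 8:2 9:2 10:2 11:3


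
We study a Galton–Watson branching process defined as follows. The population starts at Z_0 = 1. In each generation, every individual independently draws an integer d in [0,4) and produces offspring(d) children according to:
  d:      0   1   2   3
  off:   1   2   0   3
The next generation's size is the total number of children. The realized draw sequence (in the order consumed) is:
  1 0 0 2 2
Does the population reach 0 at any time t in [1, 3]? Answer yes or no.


gen 0: Z_0=1, draws=[1], offspring=[2], Z_1=2
gen 1: Z_1=2, draws=[0, 0], offspring=[1, 1], Z_2=2
gen 2: Z_2=2, draws=[2, 2], offspring=[0, 0], Z_3=0

yes


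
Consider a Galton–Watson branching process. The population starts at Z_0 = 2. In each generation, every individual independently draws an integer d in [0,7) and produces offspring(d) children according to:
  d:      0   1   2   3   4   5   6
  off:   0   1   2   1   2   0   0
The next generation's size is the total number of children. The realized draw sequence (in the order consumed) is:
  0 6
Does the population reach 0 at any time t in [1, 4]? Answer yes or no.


yes

gen 0: Z_0=2, draws=[0, 6], offspring=[0, 0], Z_1=0
gen 1: Z_1=0, draws=[], offspring=[], Z_2=0
gen 2: Z_2=0, draws=[], offspring=[], Z_3=0
gen 3: Z_3=0, draws=[], offspring=[], Z_4=0


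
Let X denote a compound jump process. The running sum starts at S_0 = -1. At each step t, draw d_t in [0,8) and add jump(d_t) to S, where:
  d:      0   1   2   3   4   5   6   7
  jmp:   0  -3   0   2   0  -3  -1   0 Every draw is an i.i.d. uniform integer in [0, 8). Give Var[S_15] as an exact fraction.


Outcome values over d=0..7: [0, -3, 0, 2, 0, -3, -1, 0]
Σy = -5, Σy² = 23, M = 8
μ = -5/8 = -5/8,  σ² = 23/8 − (-5/8)² = 159/64
Independent increments: Var[S_15] = 15·σ² = 15·(159/64) = 2385/64

2385/64


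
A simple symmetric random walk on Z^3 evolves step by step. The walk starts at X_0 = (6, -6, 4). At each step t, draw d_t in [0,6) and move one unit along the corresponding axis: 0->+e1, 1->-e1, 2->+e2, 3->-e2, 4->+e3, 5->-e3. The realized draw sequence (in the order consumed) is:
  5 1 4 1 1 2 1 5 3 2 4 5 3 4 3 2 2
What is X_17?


(2, -5, 4)

t=0: X=(6, -6, 4), d=5 → -e3, X_1=(6, -6, 3)
t=1: X=(6, -6, 3), d=1 → -e1, X_2=(5, -6, 3)
t=2: X=(5, -6, 3), d=4 → +e3, X_3=(5, -6, 4)
t=3: X=(5, -6, 4), d=1 → -e1, X_4=(4, -6, 4)
t=4: X=(4, -6, 4), d=1 → -e1, X_5=(3, -6, 4)
t=5: X=(3, -6, 4), d=2 → +e2, X_6=(3, -5, 4)
t=6: X=(3, -5, 4), d=1 → -e1, X_7=(2, -5, 4)
t=7: X=(2, -5, 4), d=5 → -e3, X_8=(2, -5, 3)
t=8: X=(2, -5, 3), d=3 → -e2, X_9=(2, -6, 3)
t=9: X=(2, -6, 3), d=2 → +e2, X_10=(2, -5, 3)
t=10: X=(2, -5, 3), d=4 → +e3, X_11=(2, -5, 4)
t=11: X=(2, -5, 4), d=5 → -e3, X_12=(2, -5, 3)
t=12: X=(2, -5, 3), d=3 → -e2, X_13=(2, -6, 3)
t=13: X=(2, -6, 3), d=4 → +e3, X_14=(2, -6, 4)
t=14: X=(2, -6, 4), d=3 → -e2, X_15=(2, -7, 4)
t=15: X=(2, -7, 4), d=2 → +e2, X_16=(2, -6, 4)
t=16: X=(2, -6, 4), d=2 → +e2, X_17=(2, -5, 4)


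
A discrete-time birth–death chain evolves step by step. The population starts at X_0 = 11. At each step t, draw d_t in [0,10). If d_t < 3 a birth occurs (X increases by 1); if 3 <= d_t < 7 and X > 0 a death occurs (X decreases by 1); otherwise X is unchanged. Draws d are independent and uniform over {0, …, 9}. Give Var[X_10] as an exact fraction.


69/10

X can drop by at most 1 per step and X_0 = 11 > T = 10, so X_t >= 11 − t >= 1 > 0 for every t <= 10: the floor at 0 (the 'and X > 0' condition) never binds. Hence X_10 = X_0 + Σ_{t<10} Y_t with i.i.d. increments Y_t = y(d_t) ∈ {+1, −1, 0}.
Outcome values over d=0..9: [1, 1, 1, -1, -1, -1, -1, 0, 0, 0]
Σy = -1, Σy² = 7, M = 10
μ = -1/10 = -1/10,  σ² = 7/10 − (-1/10)² = 69/100
Independent increments: Var[X_10] = 10·σ² = 10·(69/100) = 69/10


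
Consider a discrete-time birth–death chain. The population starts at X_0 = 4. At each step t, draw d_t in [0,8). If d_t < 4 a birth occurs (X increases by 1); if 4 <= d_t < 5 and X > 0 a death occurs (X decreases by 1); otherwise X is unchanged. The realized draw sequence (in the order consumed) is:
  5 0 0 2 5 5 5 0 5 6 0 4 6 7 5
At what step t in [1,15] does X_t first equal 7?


t=0: X=4, d=5 → hold, X_1=4
t=1: X=4, d=0 → birth, X_2=5
t=2: X=5, d=0 → birth, X_3=6
t=3: X=6, d=2 → birth, X_4=7
t=4: X=7, d=5 → hold, X_5=7
t=5: X=7, d=5 → hold, X_6=7
t=6: X=7, d=5 → hold, X_7=7
t=7: X=7, d=0 → birth, X_8=8
t=8: X=8, d=5 → hold, X_9=8
t=9: X=8, d=6 → hold, X_10=8
t=10: X=8, d=0 → birth, X_11=9
t=11: X=9, d=4 → death, X_12=8
t=12: X=8, d=6 → hold, X_13=8
t=13: X=8, d=7 → hold, X_14=8
t=14: X=8, d=5 → hold, X_15=8

4


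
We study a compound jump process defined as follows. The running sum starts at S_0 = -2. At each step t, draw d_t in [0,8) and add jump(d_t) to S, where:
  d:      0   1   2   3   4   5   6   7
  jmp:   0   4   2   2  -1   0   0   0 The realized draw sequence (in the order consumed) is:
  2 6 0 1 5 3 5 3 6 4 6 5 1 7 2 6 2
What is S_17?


t=0: S=-2, d=2, jump=2, S_1=0
t=1: S=0, d=6, jump=0, S_2=0
t=2: S=0, d=0, jump=0, S_3=0
t=3: S=0, d=1, jump=4, S_4=4
t=4: S=4, d=5, jump=0, S_5=4
t=5: S=4, d=3, jump=2, S_6=6
t=6: S=6, d=5, jump=0, S_7=6
t=7: S=6, d=3, jump=2, S_8=8
t=8: S=8, d=6, jump=0, S_9=8
t=9: S=8, d=4, jump=-1, S_10=7
t=10: S=7, d=6, jump=0, S_11=7
t=11: S=7, d=5, jump=0, S_12=7
t=12: S=7, d=1, jump=4, S_13=11
t=13: S=11, d=7, jump=0, S_14=11
t=14: S=11, d=2, jump=2, S_15=13
t=15: S=13, d=6, jump=0, S_16=13
t=16: S=13, d=2, jump=2, S_17=15

15


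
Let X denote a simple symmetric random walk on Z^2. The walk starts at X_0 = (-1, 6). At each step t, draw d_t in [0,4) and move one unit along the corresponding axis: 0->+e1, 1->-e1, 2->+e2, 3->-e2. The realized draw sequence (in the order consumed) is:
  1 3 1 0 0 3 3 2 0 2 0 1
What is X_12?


t=0: X=(-1, 6), d=1 → -e1, X_1=(-2, 6)
t=1: X=(-2, 6), d=3 → -e2, X_2=(-2, 5)
t=2: X=(-2, 5), d=1 → -e1, X_3=(-3, 5)
t=3: X=(-3, 5), d=0 → +e1, X_4=(-2, 5)
t=4: X=(-2, 5), d=0 → +e1, X_5=(-1, 5)
t=5: X=(-1, 5), d=3 → -e2, X_6=(-1, 4)
t=6: X=(-1, 4), d=3 → -e2, X_7=(-1, 3)
t=7: X=(-1, 3), d=2 → +e2, X_8=(-1, 4)
t=8: X=(-1, 4), d=0 → +e1, X_9=(0, 4)
t=9: X=(0, 4), d=2 → +e2, X_10=(0, 5)
t=10: X=(0, 5), d=0 → +e1, X_11=(1, 5)
t=11: X=(1, 5), d=1 → -e1, X_12=(0, 5)

(0, 5)


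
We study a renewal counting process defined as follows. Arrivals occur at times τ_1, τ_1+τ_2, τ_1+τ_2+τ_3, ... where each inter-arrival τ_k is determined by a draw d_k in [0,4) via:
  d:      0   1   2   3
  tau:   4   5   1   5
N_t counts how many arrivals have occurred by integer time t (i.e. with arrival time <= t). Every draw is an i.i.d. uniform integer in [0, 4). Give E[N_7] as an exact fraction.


Inter-arrival values over d=0..3: [4, 5, 1, 5]
Each d has probability 1/4, so the pmf of τ is: f(1) = 1/4, f(4) = 1/4, f(5) = 1/2
Renewal equation for m(n) = E[N_n]: condition on τ_1 = k (if k <= n, one arrival plus a fresh copy on the remaining n−k steps): m(n) = F(n) + Σ_{k<=n} f(k)·m(n−k), where F(n) = P(τ <= n) and m(0) = 0
m(1) = F(1) = 1/4
m(2) = F(2) + f(1)·m(1) = 1/4 + 1/4·1/4 = 5/16
m(3) = F(3) + f(1)·m(2) = 1/4 + 1/4·5/16 = 21/64
m(4) = F(4) + f(1)·m(3) = 1/2 + 1/4·21/64 = 149/256
m(5) = F(5) + f(1)·m(4) + f(4)·m(1) = 1 + 1/4·149/256 + 1/4·1/4 = 1237/1024
m(6) = F(6) + f(1)·m(5) + f(4)·m(2) + f(5)·m(1) = 1 + 1/4·1237/1024 + 1/4·5/16 + 1/2·1/4 = 6165/4096
m(7) = F(7) + f(1)·m(6) + f(4)·m(3) + f(5)·m(2) = 1 + 1/4·6165/4096 + 1/4·21/64 + 1/2·5/16 = 26453/16384
E[N_7] = m(7) = 26453/16384

26453/16384


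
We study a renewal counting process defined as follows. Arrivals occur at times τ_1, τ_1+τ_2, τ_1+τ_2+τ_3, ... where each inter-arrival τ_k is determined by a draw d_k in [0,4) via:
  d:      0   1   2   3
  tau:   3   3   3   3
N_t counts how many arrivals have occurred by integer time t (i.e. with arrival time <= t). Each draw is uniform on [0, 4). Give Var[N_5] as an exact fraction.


Inter-arrival values over d=0..3: [3, 3, 3, 3]
Each d has probability 1/4, so the pmf of τ is: f(3) = 1
Let p_n(j) = P(N_n = j), with p_0 = [1]. Condition on τ_1: p_n(0) = P(τ > n), and for j >= 1, p_n(j) = Σ_{k<=n} f(k)·p_{n−k}(j−1)
p_1 = [1]  (j = 0)
p_2 = [1]  (j = 0)
p_3 = [0, 1]  (j = 0..1)
p_4 = [0, 1]  (j = 0..1)
p_5 = [0, 1]  (j = 0..1)
E[N_5] = Σ j·p_5(j) = 1;  E[N_5²] = Σ j²·p_5(j) = 1
Var[N_5] = 1 − (1)² = 0

0


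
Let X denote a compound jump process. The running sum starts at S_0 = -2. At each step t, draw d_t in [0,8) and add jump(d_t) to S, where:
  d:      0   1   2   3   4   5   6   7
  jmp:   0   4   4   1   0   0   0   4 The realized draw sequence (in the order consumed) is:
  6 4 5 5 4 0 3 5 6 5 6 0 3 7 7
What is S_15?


8

t=0: S=-2, d=6, jump=0, S_1=-2
t=1: S=-2, d=4, jump=0, S_2=-2
t=2: S=-2, d=5, jump=0, S_3=-2
t=3: S=-2, d=5, jump=0, S_4=-2
t=4: S=-2, d=4, jump=0, S_5=-2
t=5: S=-2, d=0, jump=0, S_6=-2
t=6: S=-2, d=3, jump=1, S_7=-1
t=7: S=-1, d=5, jump=0, S_8=-1
t=8: S=-1, d=6, jump=0, S_9=-1
t=9: S=-1, d=5, jump=0, S_10=-1
t=10: S=-1, d=6, jump=0, S_11=-1
t=11: S=-1, d=0, jump=0, S_12=-1
t=12: S=-1, d=3, jump=1, S_13=0
t=13: S=0, d=7, jump=4, S_14=4
t=14: S=4, d=7, jump=4, S_15=8


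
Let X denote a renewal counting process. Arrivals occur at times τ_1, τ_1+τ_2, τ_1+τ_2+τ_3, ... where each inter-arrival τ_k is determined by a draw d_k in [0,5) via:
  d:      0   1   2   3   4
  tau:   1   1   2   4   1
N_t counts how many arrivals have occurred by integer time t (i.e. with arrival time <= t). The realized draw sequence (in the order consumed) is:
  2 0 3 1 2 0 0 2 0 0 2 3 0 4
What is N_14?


draw d_1=2: τ_1=2, arrival time A_1=2
draw d_2=0: τ_2=1, arrival time A_2=3
draw d_3=3: τ_3=4, arrival time A_3=7
draw d_4=1: τ_4=1, arrival time A_4=8
draw d_5=2: τ_5=2, arrival time A_5=10
draw d_6=0: τ_6=1, arrival time A_6=11
draw d_7=0: τ_7=1, arrival time A_7=12
draw d_8=2: τ_8=2, arrival time A_8=14
draw d_9=0: τ_9=1, arrival time A_9=15
draw d_10=0: τ_10=1, arrival time A_10=16
draw d_11=2: τ_11=2, arrival time A_11=18
draw d_12=3: τ_12=4, arrival time A_12=22
draw d_13=0: τ_13=1, arrival time A_13=23
draw d_14=4: τ_14=1, arrival time A_14=24
N_t over t=0..14: 0:0 1:0 2:1 3:2 4:2 5:2 6:2 7:3 8:4 9:4 10:5 11:6 12:7 13:7 14:8

8


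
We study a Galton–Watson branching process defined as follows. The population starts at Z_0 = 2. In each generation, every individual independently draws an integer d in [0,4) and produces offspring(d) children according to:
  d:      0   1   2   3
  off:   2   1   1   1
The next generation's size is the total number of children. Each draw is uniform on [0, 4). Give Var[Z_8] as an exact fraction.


76192734375/2147483648

Outcome values over d=0..3: [2, 1, 1, 1]
Σy = 5, Σy² = 7, M = 4
μ = 5/4 = 5/4,  σ² = 7/4 − (5/4)² = 3/16
V_0 = 0, E_0 = 2
V_1 = 3/16·E_0 + (5/4)²·V_0 = 3/8;  E_1 = 5/2
V_2 = 3/16·E_1 + (5/4)²·V_1 = 135/128;  E_2 = 25/8
V_3 = 3/16·E_2 + (5/4)²·V_2 = 4575/2048;  E_3 = 125/32
V_4 = 3/16·E_3 + (5/4)²·V_3 = 138375/32768;  E_4 = 625/128
V_5 = 3/16·E_4 + (5/4)²·V_4 = 3939375/524288;  E_5 = 3125/512
V_6 = 3/16·E_5 + (5/4)²·V_5 = 108084375/8388608;  E_6 = 15625/2048
V_7 = 3/16·E_6 + (5/4)²·V_6 = 2894109375/134217728;  E_7 = 78125/8192
V_8 = 3/16·E_7 + (5/4)²·V_7 = 76192734375/2147483648;  E_8 = 390625/32768


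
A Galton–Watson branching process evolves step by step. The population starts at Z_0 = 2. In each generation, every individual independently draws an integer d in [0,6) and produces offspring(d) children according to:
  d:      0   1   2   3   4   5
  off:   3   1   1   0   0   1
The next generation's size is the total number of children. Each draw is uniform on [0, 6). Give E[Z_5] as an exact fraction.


Outcome values over d=0..5: [3, 1, 1, 0, 0, 1]
Σy = 6, Σy² = 12, M = 6
μ = 6/6 = 1,  σ² = 12/6 − (1)² = 1
E[Z_0] = 2
E[Z_1] = 1·E[Z_0] = 2
E[Z_2] = 1·E[Z_1] = 2
E[Z_3] = 1·E[Z_2] = 2
E[Z_4] = 1·E[Z_3] = 2
E[Z_5] = 1·E[Z_4] = 2

2


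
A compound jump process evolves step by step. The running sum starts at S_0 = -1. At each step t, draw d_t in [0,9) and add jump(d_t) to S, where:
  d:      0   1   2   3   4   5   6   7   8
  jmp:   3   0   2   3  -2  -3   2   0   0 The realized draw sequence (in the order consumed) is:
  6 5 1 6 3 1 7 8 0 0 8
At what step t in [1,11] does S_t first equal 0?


4

t=0: S=-1, d=6, jump=2, S_1=1
t=1: S=1, d=5, jump=-3, S_2=-2
t=2: S=-2, d=1, jump=0, S_3=-2
t=3: S=-2, d=6, jump=2, S_4=0
t=4: S=0, d=3, jump=3, S_5=3
t=5: S=3, d=1, jump=0, S_6=3
t=6: S=3, d=7, jump=0, S_7=3
t=7: S=3, d=8, jump=0, S_8=3
t=8: S=3, d=0, jump=3, S_9=6
t=9: S=6, d=0, jump=3, S_10=9
t=10: S=9, d=8, jump=0, S_11=9


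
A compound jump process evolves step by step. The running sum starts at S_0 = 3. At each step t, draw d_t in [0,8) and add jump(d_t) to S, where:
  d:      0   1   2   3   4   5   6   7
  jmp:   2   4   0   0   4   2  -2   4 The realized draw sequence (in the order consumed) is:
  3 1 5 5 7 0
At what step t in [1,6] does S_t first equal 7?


2

t=0: S=3, d=3, jump=0, S_1=3
t=1: S=3, d=1, jump=4, S_2=7
t=2: S=7, d=5, jump=2, S_3=9
t=3: S=9, d=5, jump=2, S_4=11
t=4: S=11, d=7, jump=4, S_5=15
t=5: S=15, d=0, jump=2, S_6=17


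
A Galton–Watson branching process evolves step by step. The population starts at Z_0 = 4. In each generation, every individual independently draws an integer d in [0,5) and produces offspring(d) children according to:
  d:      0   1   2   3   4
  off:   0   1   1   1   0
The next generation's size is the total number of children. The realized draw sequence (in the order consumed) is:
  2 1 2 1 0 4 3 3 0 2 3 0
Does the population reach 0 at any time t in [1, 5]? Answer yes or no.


gen 0: Z_0=4, draws=[2, 1, 2, 1], offspring=[1, 1, 1, 1], Z_1=4
gen 1: Z_1=4, draws=[0, 4, 3, 3], offspring=[0, 0, 1, 1], Z_2=2
gen 2: Z_2=2, draws=[0, 2], offspring=[0, 1], Z_3=1
gen 3: Z_3=1, draws=[3], offspring=[1], Z_4=1
gen 4: Z_4=1, draws=[0], offspring=[0], Z_5=0

yes


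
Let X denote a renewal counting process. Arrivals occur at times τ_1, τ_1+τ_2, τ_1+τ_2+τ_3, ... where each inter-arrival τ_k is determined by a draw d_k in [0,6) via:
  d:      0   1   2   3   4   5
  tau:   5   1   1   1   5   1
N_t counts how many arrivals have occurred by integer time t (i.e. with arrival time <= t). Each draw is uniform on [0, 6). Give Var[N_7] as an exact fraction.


9674876/4782969

Inter-arrival values over d=0..5: [5, 1, 1, 1, 5, 1]
Each d has probability 1/6, so the pmf of τ is: f(1) = 2/3, f(5) = 1/3
Let p_n(j) = P(N_n = j), with p_0 = [1]. Condition on τ_1: p_n(0) = P(τ > n), and for j >= 1, p_n(j) = Σ_{k<=n} f(k)·p_{n−k}(j−1)
p_1 = [1/3, 2/3]  (j = 0..1)
p_2 = [1/3, 2/9, 4/9]  (j = 0..2)
p_3 = [1/3, 2/9, 4/27, 8/27]  (j = 0..3)
p_4 = [1/3, 2/9, 4/27, 8/81, 16/81]  (j = 0..4)
p_5 = [0, 5/9, 4/27, 8/81, 16/243, 32/243]  (j = 0..5)
p_6 = [0, 1/9, 16/27, 8/81, 16/243, 32/729, 64/729]  (j = 0..6)
p_7 = [0, 1/9, 4/27, 44/81, 16/243, 32/729, 64/2187, 128/2187]  (j = 0..7)
E[N_7] = Σ j·p_7(j) = 6791/2187;  E[N_7²] = Σ j²·p_7(j) = 25511/2187
Var[N_7] = 25511/2187 − (6791/2187)² = 9674876/4782969


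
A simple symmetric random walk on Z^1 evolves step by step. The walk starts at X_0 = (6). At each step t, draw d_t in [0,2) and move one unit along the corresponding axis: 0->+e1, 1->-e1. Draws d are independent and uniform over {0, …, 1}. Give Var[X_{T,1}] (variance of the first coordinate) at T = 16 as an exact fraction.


16

Outcome values over d=0..1: [1, -1]
Σy = 0, Σy² = 2, M = 2
μ = 0/2 = 0,  σ² = 2/2 − (0)² = 1
Independent increments: Var[X_16] = 16·σ² = 16·(1) = 16


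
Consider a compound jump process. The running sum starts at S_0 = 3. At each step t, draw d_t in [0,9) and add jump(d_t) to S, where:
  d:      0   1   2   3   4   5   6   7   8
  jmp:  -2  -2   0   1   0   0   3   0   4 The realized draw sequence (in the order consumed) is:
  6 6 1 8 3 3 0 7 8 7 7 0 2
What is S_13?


13

t=0: S=3, d=6, jump=3, S_1=6
t=1: S=6, d=6, jump=3, S_2=9
t=2: S=9, d=1, jump=-2, S_3=7
t=3: S=7, d=8, jump=4, S_4=11
t=4: S=11, d=3, jump=1, S_5=12
t=5: S=12, d=3, jump=1, S_6=13
t=6: S=13, d=0, jump=-2, S_7=11
t=7: S=11, d=7, jump=0, S_8=11
t=8: S=11, d=8, jump=4, S_9=15
t=9: S=15, d=7, jump=0, S_10=15
t=10: S=15, d=7, jump=0, S_11=15
t=11: S=15, d=0, jump=-2, S_12=13
t=12: S=13, d=2, jump=0, S_13=13


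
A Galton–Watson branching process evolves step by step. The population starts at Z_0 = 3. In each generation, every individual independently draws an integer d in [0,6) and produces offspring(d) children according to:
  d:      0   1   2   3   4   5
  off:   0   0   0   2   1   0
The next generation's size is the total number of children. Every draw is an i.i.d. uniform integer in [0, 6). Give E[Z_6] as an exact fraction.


3/64

Outcome values over d=0..5: [0, 0, 0, 2, 1, 0]
Σy = 3, Σy² = 5, M = 6
μ = 3/6 = 1/2,  σ² = 5/6 − (1/2)² = 7/12
E[Z_0] = 3
E[Z_1] = 1/2·E[Z_0] = 3/2
E[Z_2] = 1/2·E[Z_1] = 3/4
E[Z_3] = 1/2·E[Z_2] = 3/8
E[Z_4] = 1/2·E[Z_3] = 3/16
E[Z_5] = 1/2·E[Z_4] = 3/32
E[Z_6] = 1/2·E[Z_5] = 3/64


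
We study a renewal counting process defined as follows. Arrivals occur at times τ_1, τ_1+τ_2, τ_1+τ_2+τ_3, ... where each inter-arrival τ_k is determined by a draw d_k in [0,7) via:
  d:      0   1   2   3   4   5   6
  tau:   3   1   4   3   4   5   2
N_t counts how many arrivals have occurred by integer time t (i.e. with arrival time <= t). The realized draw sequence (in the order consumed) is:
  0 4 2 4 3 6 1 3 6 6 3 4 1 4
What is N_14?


3

draw d_1=0: τ_1=3, arrival time A_1=3
draw d_2=4: τ_2=4, arrival time A_2=7
draw d_3=2: τ_3=4, arrival time A_3=11
draw d_4=4: τ_4=4, arrival time A_4=15
draw d_5=3: τ_5=3, arrival time A_5=18
draw d_6=6: τ_6=2, arrival time A_6=20
draw d_7=1: τ_7=1, arrival time A_7=21
draw d_8=3: τ_8=3, arrival time A_8=24
draw d_9=6: τ_9=2, arrival time A_9=26
draw d_10=6: τ_10=2, arrival time A_10=28
draw d_11=3: τ_11=3, arrival time A_11=31
draw d_12=4: τ_12=4, arrival time A_12=35
draw d_13=1: τ_13=1, arrival time A_13=36
draw d_14=4: τ_14=4, arrival time A_14=40
N_t over t=0..14: 0:0 1:0 2:0 3:1 4:1 5:1 6:1 7:2 8:2 9:2 10:2 11:3 12:3 13:3 14:3


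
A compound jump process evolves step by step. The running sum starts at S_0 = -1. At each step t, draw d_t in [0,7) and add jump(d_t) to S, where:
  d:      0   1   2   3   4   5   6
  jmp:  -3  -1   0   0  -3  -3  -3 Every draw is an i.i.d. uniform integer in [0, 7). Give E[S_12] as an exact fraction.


Outcome values over d=0..6: [-3, -1, 0, 0, -3, -3, -3]
Σy = -13, Σy² = 37, M = 7
μ = -13/7 = -13/7,  σ² = 37/7 − (-13/7)² = 90/49
E[S_12] = -1 + 12·(-13/7) = -163/7

-163/7


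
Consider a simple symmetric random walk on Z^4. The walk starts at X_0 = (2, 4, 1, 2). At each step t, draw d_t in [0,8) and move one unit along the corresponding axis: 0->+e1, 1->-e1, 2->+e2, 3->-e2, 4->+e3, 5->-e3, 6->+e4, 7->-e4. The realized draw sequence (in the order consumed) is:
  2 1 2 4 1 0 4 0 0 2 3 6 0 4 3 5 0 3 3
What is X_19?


t=0: X=(2, 4, 1, 2), d=2 → +e2, X_1=(2, 5, 1, 2)
t=1: X=(2, 5, 1, 2), d=1 → -e1, X_2=(1, 5, 1, 2)
t=2: X=(1, 5, 1, 2), d=2 → +e2, X_3=(1, 6, 1, 2)
t=3: X=(1, 6, 1, 2), d=4 → +e3, X_4=(1, 6, 2, 2)
t=4: X=(1, 6, 2, 2), d=1 → -e1, X_5=(0, 6, 2, 2)
t=5: X=(0, 6, 2, 2), d=0 → +e1, X_6=(1, 6, 2, 2)
t=6: X=(1, 6, 2, 2), d=4 → +e3, X_7=(1, 6, 3, 2)
t=7: X=(1, 6, 3, 2), d=0 → +e1, X_8=(2, 6, 3, 2)
t=8: X=(2, 6, 3, 2), d=0 → +e1, X_9=(3, 6, 3, 2)
t=9: X=(3, 6, 3, 2), d=2 → +e2, X_10=(3, 7, 3, 2)
t=10: X=(3, 7, 3, 2), d=3 → -e2, X_11=(3, 6, 3, 2)
t=11: X=(3, 6, 3, 2), d=6 → +e4, X_12=(3, 6, 3, 3)
t=12: X=(3, 6, 3, 3), d=0 → +e1, X_13=(4, 6, 3, 3)
t=13: X=(4, 6, 3, 3), d=4 → +e3, X_14=(4, 6, 4, 3)
t=14: X=(4, 6, 4, 3), d=3 → -e2, X_15=(4, 5, 4, 3)
t=15: X=(4, 5, 4, 3), d=5 → -e3, X_16=(4, 5, 3, 3)
t=16: X=(4, 5, 3, 3), d=0 → +e1, X_17=(5, 5, 3, 3)
t=17: X=(5, 5, 3, 3), d=3 → -e2, X_18=(5, 4, 3, 3)
t=18: X=(5, 4, 3, 3), d=3 → -e2, X_19=(5, 3, 3, 3)

(5, 3, 3, 3)


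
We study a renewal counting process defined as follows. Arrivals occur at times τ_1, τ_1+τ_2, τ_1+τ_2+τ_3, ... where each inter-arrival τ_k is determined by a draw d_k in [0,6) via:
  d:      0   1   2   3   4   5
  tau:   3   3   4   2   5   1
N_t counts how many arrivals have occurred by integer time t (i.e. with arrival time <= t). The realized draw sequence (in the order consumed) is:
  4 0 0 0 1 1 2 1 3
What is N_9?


draw d_1=4: τ_1=5, arrival time A_1=5
draw d_2=0: τ_2=3, arrival time A_2=8
draw d_3=0: τ_3=3, arrival time A_3=11
draw d_4=0: τ_4=3, arrival time A_4=14
draw d_5=1: τ_5=3, arrival time A_5=17
draw d_6=1: τ_6=3, arrival time A_6=20
draw d_7=2: τ_7=4, arrival time A_7=24
draw d_8=1: τ_8=3, arrival time A_8=27
draw d_9=3: τ_9=2, arrival time A_9=29
N_t over t=0..9: 0:0 1:0 2:0 3:0 4:0 5:1 6:1 7:1 8:2 9:2

2


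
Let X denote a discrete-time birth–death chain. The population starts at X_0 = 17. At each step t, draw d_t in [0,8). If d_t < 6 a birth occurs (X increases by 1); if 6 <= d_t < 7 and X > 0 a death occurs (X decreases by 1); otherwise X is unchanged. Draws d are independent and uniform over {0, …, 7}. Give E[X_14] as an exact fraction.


X can drop by at most 1 per step and X_0 = 17 > T = 14, so X_t >= 17 − t >= 3 > 0 for every t <= 14: the floor at 0 (the 'and X > 0' condition) never binds. Hence X_14 = X_0 + Σ_{t<14} Y_t with i.i.d. increments Y_t = y(d_t) ∈ {+1, −1, 0}.
Outcome values over d=0..7: [1, 1, 1, 1, 1, 1, -1, 0]
Σy = 5, Σy² = 7, M = 8
μ = 5/8 = 5/8,  σ² = 7/8 − (5/8)² = 31/64
E[X_14] = 17 + 14·(5/8) = 103/4

103/4


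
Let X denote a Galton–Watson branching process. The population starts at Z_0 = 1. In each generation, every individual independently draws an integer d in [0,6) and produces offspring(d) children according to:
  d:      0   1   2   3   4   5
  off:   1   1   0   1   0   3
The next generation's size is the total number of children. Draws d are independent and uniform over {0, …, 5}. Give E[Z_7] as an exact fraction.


1

Outcome values over d=0..5: [1, 1, 0, 1, 0, 3]
Σy = 6, Σy² = 12, M = 6
μ = 6/6 = 1,  σ² = 12/6 − (1)² = 1
E[Z_0] = 1
E[Z_1] = 1·E[Z_0] = 1
E[Z_2] = 1·E[Z_1] = 1
E[Z_3] = 1·E[Z_2] = 1
E[Z_4] = 1·E[Z_3] = 1
E[Z_5] = 1·E[Z_4] = 1
E[Z_6] = 1·E[Z_5] = 1
E[Z_7] = 1·E[Z_6] = 1


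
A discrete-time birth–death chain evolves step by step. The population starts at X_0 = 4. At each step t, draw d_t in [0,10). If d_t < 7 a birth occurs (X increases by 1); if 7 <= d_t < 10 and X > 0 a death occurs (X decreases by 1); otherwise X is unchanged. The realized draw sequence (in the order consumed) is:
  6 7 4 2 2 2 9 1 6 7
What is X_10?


8

t=0: X=4, d=6 → birth, X_1=5
t=1: X=5, d=7 → death, X_2=4
t=2: X=4, d=4 → birth, X_3=5
t=3: X=5, d=2 → birth, X_4=6
t=4: X=6, d=2 → birth, X_5=7
t=5: X=7, d=2 → birth, X_6=8
t=6: X=8, d=9 → death, X_7=7
t=7: X=7, d=1 → birth, X_8=8
t=8: X=8, d=6 → birth, X_9=9
t=9: X=9, d=7 → death, X_10=8
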